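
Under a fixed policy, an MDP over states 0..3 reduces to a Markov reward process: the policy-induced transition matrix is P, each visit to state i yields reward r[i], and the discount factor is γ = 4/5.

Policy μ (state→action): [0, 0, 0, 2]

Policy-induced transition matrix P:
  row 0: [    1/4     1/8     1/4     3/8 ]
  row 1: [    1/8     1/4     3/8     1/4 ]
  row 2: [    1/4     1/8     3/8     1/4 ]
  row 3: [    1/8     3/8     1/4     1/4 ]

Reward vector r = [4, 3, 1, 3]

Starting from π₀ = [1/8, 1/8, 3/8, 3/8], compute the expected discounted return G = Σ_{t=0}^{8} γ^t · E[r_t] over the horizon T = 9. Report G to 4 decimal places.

t=0: π = [0.1250, 0.1250, 0.3750, 0.3750], E[r] = 2.3750, γ^t·E[r] = 2.375000, running G = 2.375000
t=1: π = [0.1875, 0.2344, 0.3125, 0.2656], E[r] = 2.5625, γ^t·E[r] = 2.050000, running G = 4.425000
t=2: π = [0.1875, 0.2207, 0.3184, 0.2734], E[r] = 2.5508, γ^t·E[r] = 1.632500, running G = 6.057500
t=3: π = [0.1882, 0.2209, 0.3174, 0.2734], E[r] = 2.5535, γ^t·E[r] = 1.307375, running G = 7.364875
t=4: π = [0.1882, 0.2210, 0.3173, 0.2735], E[r] = 2.5536, γ^t·E[r] = 1.045963, running G = 8.410838
t=5: π = [0.1882, 0.2210, 0.3173, 0.2735], E[r] = 2.5536, γ^t·E[r] = 0.836770, running G = 9.247608
t=6: π = [0.1882, 0.2210, 0.3173, 0.2735], E[r] = 2.5536, γ^t·E[r] = 0.669414, running G = 9.917022
t=7: π = [0.1882, 0.2210, 0.3173, 0.2735], E[r] = 2.5536, γ^t·E[r] = 0.535531, running G = 10.452552
t=8: π = [0.1882, 0.2210, 0.3173, 0.2735], E[r] = 2.5536, γ^t·E[r] = 0.428425, running G = 10.880977

G = 10.8810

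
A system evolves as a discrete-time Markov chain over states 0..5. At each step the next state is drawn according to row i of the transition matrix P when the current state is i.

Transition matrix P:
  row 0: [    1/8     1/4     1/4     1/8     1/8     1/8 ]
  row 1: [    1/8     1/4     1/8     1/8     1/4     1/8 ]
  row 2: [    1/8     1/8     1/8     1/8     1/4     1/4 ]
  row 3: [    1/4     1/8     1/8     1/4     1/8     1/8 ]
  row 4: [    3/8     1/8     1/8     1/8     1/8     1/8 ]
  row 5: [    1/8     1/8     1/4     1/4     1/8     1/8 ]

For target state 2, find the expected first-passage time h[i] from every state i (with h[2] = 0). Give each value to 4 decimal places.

First-step conditioning: h[2] = 0; for i ≠ 2, h[i] = 1 + Σ_k P[i][k]·h[k].
  h[0] = 1 + 1/8·h[0] + 1/4·h[1] + 1/8·h[3] + 1/8·h[4] + 1/8·h[5]
  h[1] = 1 + 1/8·h[0] + 1/4·h[1] + 1/8·h[3] + 1/4·h[4] + 1/8·h[5]
  h[3] = 1 + 1/4·h[0] + 1/8·h[1] + 1/4·h[3] + 1/8·h[4] + 1/8·h[5]
  h[4] = 1 + 3/8·h[0] + 1/8·h[1] + 1/8·h[3] + 1/8·h[4] + 1/8·h[5]
  h[5] = 1 + 1/8·h[0] + 1/8·h[1] + 1/4·h[3] + 1/8·h[4] + 1/8·h[5]
Solving the 5×5 linear system over states ≠ 2 gives exactly h = [4160/777, 128/21, 0, 4672/777, 1536/259, 1384/259] (h[2] = 0 is the target).

h = [5.3539, 6.0952, 0.0000, 6.0129, 5.9305, 5.3436]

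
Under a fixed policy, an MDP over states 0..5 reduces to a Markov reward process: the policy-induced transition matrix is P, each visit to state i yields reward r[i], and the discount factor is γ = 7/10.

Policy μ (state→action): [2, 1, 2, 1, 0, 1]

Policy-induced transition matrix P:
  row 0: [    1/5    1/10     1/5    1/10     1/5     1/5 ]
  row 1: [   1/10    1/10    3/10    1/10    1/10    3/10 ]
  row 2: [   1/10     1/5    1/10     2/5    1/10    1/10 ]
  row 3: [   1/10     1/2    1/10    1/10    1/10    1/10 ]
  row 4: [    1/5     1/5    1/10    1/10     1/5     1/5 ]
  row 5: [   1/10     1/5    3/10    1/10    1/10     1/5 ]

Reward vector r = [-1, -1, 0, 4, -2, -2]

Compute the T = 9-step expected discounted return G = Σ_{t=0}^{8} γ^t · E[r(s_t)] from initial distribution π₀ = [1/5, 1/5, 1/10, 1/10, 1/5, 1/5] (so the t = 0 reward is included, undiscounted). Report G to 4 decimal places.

t=0: π = [0.2000, 0.2000, 0.1000, 0.1000, 0.2000, 0.2000], E[r] = -0.8000, γ^t·E[r] = -0.800000, running G = -0.800000
t=1: π = [0.1400, 0.1900, 0.2000, 0.1300, 0.1400, 0.2000], E[r] = -0.4900, γ^t·E[r] = -0.343000, running G = -1.143000
t=2: π = [0.1280, 0.2060, 0.1920, 0.1600, 0.1280, 0.1860], E[r] = -0.3220, γ^t·E[r] = -0.157780, running G = -1.300780
t=3: π = [0.1256, 0.2146, 0.1912, 0.1576, 0.1256, 0.1854], E[r] = -0.3318, γ^t·E[r] = -0.113807, running G = -1.414587
t=4: π = [0.1251, 0.2133, 0.1926, 0.1574, 0.1251, 0.1866], E[r] = -0.3323, γ^t·E[r] = -0.079795, running G = -1.494382
t=5: π = [0.1250, 0.2134, 0.1925, 0.1578, 0.1250, 0.1863], E[r] = -0.3300, γ^t·E[r] = -0.055469, running G = -1.549852
t=6: π = [0.1250, 0.2135, 0.1924, 0.1577, 0.1250, 0.1863], E[r] = -0.3302, γ^t·E[r] = -0.038842, running G = -1.588694
t=7: π = [0.1250, 0.2135, 0.1925, 0.1577, 0.1250, 0.1863], E[r] = -0.3302, γ^t·E[r] = -0.027194, running G = -1.615888
t=8: π = [0.1250, 0.2135, 0.1925, 0.1577, 0.1250, 0.1863], E[r] = -0.3302, γ^t·E[r] = -0.019034, running G = -1.634922

G = -1.6349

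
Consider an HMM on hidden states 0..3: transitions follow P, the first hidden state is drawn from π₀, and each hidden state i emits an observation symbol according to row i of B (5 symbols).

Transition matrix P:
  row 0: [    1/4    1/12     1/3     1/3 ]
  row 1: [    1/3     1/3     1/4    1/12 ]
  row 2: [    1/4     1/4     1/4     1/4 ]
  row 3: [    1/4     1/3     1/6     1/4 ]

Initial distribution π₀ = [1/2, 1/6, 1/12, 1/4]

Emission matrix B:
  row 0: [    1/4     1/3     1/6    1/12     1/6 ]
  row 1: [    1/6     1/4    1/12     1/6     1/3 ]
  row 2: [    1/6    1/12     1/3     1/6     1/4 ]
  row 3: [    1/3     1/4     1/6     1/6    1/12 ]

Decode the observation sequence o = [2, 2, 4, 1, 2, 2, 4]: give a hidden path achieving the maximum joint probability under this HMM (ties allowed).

path = [0, 2, 1, 0, 2, 2, 1]

t=0: δ = [8.333e-02, 1.389e-02, 2.778e-02, 4.167e-02]  (obs o_0=2)
t=1: δ = [3.472e-03, 1.157e-03, 9.259e-03, 4.630e-03]  ψ = [0, 3, 0, 0]  (obs o_1=2)
t=2: δ = [3.858e-04, 7.716e-04, 5.787e-04, 1.929e-04]  ψ = [2, 2, 2, 2]  (obs o_2=4)
t=3: δ = [8.573e-05, 6.430e-05, 1.608e-05, 3.617e-05]  ψ = [1, 1, 1, 2]  (obs o_3=1)
t=4: δ = [3.572e-06, 1.786e-06, 9.526e-06, 4.763e-06]  ψ = [0, 1, 0, 0]  (obs o_4=2)
t=5: δ = [3.969e-07, 1.985e-07, 7.938e-07, 3.969e-07]  ψ = [2, 2, 2, 2]  (obs o_5=2)
t=6: δ = [3.308e-08, 6.615e-08, 4.961e-08, 1.654e-08]  ψ = [2, 2, 2, 2]  (obs o_6=4)
backtrack: best end state = 1; path = [0, 2, 1, 0, 2, 2, 1]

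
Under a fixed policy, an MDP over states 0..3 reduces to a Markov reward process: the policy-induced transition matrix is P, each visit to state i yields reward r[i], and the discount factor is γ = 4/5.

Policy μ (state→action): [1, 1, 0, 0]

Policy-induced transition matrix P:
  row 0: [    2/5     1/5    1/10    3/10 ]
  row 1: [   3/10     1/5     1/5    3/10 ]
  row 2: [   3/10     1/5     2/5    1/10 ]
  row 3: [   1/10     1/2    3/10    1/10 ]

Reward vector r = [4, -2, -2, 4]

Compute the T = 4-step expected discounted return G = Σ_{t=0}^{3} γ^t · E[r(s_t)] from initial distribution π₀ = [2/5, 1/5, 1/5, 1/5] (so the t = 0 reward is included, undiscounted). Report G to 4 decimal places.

G = 3.6299

t=0: π = [0.4000, 0.2000, 0.2000, 0.2000], E[r] = 1.6000, γ^t·E[r] = 1.600000, running G = 1.600000
t=1: π = [0.3000, 0.2600, 0.2200, 0.2200], E[r] = 1.1200, γ^t·E[r] = 0.896000, running G = 2.496000
t=2: π = [0.2860, 0.2660, 0.2360, 0.2120], E[r] = 0.9880, γ^t·E[r] = 0.632320, running G = 3.128320
t=3: π = [0.2862, 0.2636, 0.2398, 0.2104], E[r] = 0.9796, γ^t·E[r] = 0.501555, running G = 3.629875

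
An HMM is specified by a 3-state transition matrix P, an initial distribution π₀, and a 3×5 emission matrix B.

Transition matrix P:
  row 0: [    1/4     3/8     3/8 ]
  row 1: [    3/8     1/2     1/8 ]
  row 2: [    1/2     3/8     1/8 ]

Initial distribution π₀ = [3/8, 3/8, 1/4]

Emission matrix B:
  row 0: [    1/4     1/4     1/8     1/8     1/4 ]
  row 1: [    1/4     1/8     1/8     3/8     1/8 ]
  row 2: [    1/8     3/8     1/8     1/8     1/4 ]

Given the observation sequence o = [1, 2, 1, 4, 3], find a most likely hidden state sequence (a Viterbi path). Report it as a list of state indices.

t=0: δ = [9.375e-02, 4.688e-02, 9.375e-02]  (obs o_0=1)
t=1: δ = [5.859e-03, 4.395e-03, 4.395e-03]  ψ = [2, 0, 0]  (obs o_1=2)
t=2: δ = [5.493e-04, 2.747e-04, 8.240e-04]  ψ = [2, 0, 0]  (obs o_2=1)
t=3: δ = [1.030e-04, 3.862e-05, 5.150e-05]  ψ = [2, 2, 0]  (obs o_3=4)
t=4: δ = [3.219e-06, 1.448e-05, 4.828e-06]  ψ = [0, 0, 0]  (obs o_4=3)
backtrack: best end state = 1; path = [2, 0, 2, 0, 1]

path = [2, 0, 2, 0, 1]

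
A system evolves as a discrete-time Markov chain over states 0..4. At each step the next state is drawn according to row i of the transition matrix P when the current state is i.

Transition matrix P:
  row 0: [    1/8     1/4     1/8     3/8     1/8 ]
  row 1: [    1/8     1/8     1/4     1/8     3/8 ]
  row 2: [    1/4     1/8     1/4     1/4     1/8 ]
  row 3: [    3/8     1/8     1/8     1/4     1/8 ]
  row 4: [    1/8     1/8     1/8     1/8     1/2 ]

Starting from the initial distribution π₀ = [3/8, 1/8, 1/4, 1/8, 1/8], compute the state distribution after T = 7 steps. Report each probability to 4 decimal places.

π = [0.2015, 0.1502, 0.1643, 0.2239, 0.2600]

t=0: π = [0.3750, 0.1250, 0.2500, 0.1250, 0.1250]
t=1: π = [0.1875, 0.1719, 0.1719, 0.2656, 0.2031]
t=2: π = [0.2129, 0.1484, 0.1680, 0.2266, 0.2441]
t=3: π = [0.2026, 0.1516, 0.1646, 0.2275, 0.2537]
t=4: π = [0.2025, 0.1503, 0.1645, 0.2247, 0.2580]
t=5: π = [0.2017, 0.1503, 0.1644, 0.2243, 0.2593]
t=6: π = [0.2016, 0.1502, 0.1643, 0.2240, 0.2598]
t=7: π = [0.2015, 0.1502, 0.1643, 0.2239, 0.2600]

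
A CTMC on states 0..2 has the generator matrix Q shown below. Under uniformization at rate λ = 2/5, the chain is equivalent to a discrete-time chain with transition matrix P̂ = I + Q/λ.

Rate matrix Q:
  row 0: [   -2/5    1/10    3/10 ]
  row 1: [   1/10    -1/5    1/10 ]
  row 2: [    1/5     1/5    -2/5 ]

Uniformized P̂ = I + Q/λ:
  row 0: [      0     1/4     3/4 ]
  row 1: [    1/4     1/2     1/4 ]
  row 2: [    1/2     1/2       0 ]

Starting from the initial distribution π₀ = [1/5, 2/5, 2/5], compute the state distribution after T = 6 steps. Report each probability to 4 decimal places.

t=0: π = [0.2000, 0.4000, 0.4000]
t=1: π = [0.3000, 0.4500, 0.2500]
t=2: π = [0.2375, 0.4250, 0.3375]
t=3: π = [0.2750, 0.4406, 0.2844]
t=4: π = [0.2523, 0.4313, 0.3164]
t=5: π = [0.2660, 0.4369, 0.2971]
t=6: π = [0.2578, 0.4335, 0.3087]

π = [0.2578, 0.4335, 0.3087]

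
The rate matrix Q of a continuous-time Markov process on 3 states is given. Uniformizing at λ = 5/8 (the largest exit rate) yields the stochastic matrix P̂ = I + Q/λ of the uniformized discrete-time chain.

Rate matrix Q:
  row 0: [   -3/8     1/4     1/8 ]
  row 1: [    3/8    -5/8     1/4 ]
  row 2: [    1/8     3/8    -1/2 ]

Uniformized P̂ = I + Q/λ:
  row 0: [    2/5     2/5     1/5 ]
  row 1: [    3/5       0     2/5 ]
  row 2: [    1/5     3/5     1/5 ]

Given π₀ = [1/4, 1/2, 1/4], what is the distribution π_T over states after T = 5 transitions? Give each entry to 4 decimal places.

π = [0.4142, 0.3194, 0.2664]

t=0: π = [0.2500, 0.5000, 0.2500]
t=1: π = [0.4500, 0.2500, 0.3000]
t=2: π = [0.3900, 0.3600, 0.2500]
t=3: π = [0.4220, 0.3060, 0.2720]
t=4: π = [0.4068, 0.3320, 0.2612]
t=5: π = [0.4142, 0.3194, 0.2664]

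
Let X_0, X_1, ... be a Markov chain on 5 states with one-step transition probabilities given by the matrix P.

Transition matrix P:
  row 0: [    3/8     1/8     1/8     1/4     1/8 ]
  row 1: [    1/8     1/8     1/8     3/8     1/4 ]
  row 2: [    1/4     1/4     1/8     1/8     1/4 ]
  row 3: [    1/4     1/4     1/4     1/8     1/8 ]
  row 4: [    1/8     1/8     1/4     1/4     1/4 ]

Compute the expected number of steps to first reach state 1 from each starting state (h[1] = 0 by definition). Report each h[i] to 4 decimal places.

First-step conditioning: h[1] = 0; for i ≠ 1, h[i] = 1 + Σ_k P[i][k]·h[k].
  h[0] = 1 + 3/8·h[0] + 1/8·h[2] + 1/4·h[3] + 1/8·h[4]
  h[2] = 1 + 1/4·h[0] + 1/8·h[2] + 1/8·h[3] + 1/4·h[4]
  h[3] = 1 + 1/4·h[0] + 1/4·h[2] + 1/8·h[3] + 1/8·h[4]
  h[4] = 1 + 1/8·h[0] + 1/4·h[2] + 1/4·h[3] + 1/4·h[4]
Solving the 4×4 linear system over states ≠ 1 gives exactly h = [2008/345, 0, 1784/345, 352/69, 1976/345] (h[1] = 0 is the target).

h = [5.8203, 0.0000, 5.1710, 5.1014, 5.7275]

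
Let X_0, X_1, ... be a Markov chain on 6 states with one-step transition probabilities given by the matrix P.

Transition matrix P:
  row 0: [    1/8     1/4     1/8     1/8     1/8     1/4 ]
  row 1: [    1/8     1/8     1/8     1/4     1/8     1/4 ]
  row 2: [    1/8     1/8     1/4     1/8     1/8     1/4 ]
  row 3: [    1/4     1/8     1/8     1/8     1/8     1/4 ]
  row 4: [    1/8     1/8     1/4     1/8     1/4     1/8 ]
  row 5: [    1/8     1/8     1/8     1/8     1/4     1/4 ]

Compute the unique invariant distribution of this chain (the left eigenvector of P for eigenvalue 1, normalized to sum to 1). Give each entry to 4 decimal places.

π = [0.1429, 0.1429, 0.1679, 0.1429, 0.1754, 0.2281]

Balance equations π_j = Σ_i π_i·P[i][j]:
  π_0 = 1/8·π_0 + 1/8·π_1 + 1/8·π_2 + 1/4·π_3 + 1/8·π_4 + 1/8·π_5
  π_1 = 1/4·π_0 + 1/8·π_1 + 1/8·π_2 + 1/8·π_3 + 1/8·π_4 + 1/8·π_5
  π_2 = 1/8·π_0 + 1/8·π_1 + 1/4·π_2 + 1/8·π_3 + 1/4·π_4 + 1/8·π_5
  π_3 = 1/8·π_0 + 1/4·π_1 + 1/8·π_2 + 1/8·π_3 + 1/8·π_4 + 1/8·π_5
  π_4 = 1/8·π_0 + 1/8·π_1 + 1/8·π_2 + 1/8·π_3 + 1/4·π_4 + 1/4·π_5
  normalize: π_0 + π_1 + π_2 + π_3 + π_4 + π_5 = 1
Solving the linear system gives exactly π = [1/7, 1/7, 67/399, 1/7, 10/57, 13/57].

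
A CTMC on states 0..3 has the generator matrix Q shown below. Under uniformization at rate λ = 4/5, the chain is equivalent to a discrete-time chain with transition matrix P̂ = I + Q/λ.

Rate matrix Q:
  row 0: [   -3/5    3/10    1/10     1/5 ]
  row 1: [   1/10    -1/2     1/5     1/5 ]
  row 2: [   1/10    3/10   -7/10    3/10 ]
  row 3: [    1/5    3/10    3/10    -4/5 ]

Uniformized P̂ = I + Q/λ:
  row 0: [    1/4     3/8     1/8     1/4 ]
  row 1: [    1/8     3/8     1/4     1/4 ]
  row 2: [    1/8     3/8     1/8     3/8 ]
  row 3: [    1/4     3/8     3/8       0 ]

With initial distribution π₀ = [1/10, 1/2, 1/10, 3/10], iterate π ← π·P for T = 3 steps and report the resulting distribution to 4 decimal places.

t=0: π = [0.1000, 0.5000, 0.1000, 0.3000]
t=1: π = [0.1750, 0.3750, 0.2625, 0.1875]
t=2: π = [0.1703, 0.3750, 0.2188, 0.2359]
t=3: π = [0.1758, 0.3750, 0.2309, 0.2184]

π = [0.1758, 0.3750, 0.2309, 0.2184]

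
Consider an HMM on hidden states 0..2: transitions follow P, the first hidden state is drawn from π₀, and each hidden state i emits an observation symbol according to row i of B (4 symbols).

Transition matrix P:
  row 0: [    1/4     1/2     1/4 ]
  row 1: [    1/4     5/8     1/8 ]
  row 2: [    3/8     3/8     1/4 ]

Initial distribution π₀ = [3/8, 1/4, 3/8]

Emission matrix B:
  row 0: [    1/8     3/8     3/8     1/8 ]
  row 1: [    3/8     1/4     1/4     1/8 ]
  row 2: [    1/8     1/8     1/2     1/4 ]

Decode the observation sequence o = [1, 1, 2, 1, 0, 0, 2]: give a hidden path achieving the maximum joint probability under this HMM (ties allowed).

path = [0, 1, 1, 1, 1, 1, 1]

t=0: δ = [1.406e-01, 6.250e-02, 4.688e-02]  (obs o_0=1)
t=1: δ = [1.318e-02, 1.758e-02, 4.395e-03]  ψ = [0, 0, 0]  (obs o_1=1)
t=2: δ = [1.648e-03, 2.747e-03, 1.648e-03]  ψ = [1, 1, 0]  (obs o_2=2)
t=3: δ = [2.575e-04, 4.292e-04, 5.150e-05]  ψ = [1, 1, 0]  (obs o_3=1)
t=4: δ = [1.341e-05, 1.006e-04, 8.047e-06]  ψ = [1, 1, 0]  (obs o_4=0)
t=5: δ = [3.143e-06, 2.357e-05, 1.572e-06]  ψ = [1, 1, 1]  (obs o_5=0)
t=6: δ = [2.210e-06, 3.683e-06, 1.473e-06]  ψ = [1, 1, 1]  (obs o_6=2)
backtrack: best end state = 1; path = [0, 1, 1, 1, 1, 1, 1]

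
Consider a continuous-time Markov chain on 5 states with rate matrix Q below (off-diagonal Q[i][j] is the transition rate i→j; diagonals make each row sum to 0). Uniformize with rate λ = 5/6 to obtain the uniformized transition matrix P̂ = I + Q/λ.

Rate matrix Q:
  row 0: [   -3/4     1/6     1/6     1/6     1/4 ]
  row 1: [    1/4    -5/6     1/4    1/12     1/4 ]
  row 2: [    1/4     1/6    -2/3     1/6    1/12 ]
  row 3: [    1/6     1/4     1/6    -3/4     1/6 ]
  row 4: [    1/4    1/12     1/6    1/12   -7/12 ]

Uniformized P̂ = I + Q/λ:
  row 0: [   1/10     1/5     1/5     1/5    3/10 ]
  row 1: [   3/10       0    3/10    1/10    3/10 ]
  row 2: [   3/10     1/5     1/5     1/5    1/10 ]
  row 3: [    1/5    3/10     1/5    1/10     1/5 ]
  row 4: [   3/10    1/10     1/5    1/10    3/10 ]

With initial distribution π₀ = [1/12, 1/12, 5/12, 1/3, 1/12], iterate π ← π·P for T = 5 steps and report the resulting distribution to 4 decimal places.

π = [0.2379, 0.1586, 0.2159, 0.1454, 0.2423]

t=0: π = [0.0833, 0.0833, 0.4167, 0.3333, 0.0833]
t=1: π = [0.2500, 0.2083, 0.2083, 0.1500, 0.1833]
t=2: π = [0.2350, 0.1550, 0.2208, 0.1458, 0.2433]
t=3: π = [0.2384, 0.1593, 0.2155, 0.1456, 0.2413]
t=4: π = [0.2378, 0.1586, 0.2159, 0.1454, 0.2423]
t=5: π = [0.2379, 0.1586, 0.2159, 0.1454, 0.2423]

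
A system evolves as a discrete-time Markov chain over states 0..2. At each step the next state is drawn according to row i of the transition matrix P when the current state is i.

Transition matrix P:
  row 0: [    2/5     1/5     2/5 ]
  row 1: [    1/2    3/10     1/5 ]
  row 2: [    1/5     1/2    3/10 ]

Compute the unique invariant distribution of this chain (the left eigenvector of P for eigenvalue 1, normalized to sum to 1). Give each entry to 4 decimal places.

π = [0.3714, 0.3238, 0.3048]

Balance equations π_j = Σ_i π_i·P[i][j]:
  π_0 = 2/5·π_0 + 1/2·π_1 + 1/5·π_2
  π_1 = 1/5·π_0 + 3/10·π_1 + 1/2·π_2
  normalize: π_0 + π_1 + π_2 = 1
Solving the linear system gives exactly π = [13/35, 34/105, 32/105].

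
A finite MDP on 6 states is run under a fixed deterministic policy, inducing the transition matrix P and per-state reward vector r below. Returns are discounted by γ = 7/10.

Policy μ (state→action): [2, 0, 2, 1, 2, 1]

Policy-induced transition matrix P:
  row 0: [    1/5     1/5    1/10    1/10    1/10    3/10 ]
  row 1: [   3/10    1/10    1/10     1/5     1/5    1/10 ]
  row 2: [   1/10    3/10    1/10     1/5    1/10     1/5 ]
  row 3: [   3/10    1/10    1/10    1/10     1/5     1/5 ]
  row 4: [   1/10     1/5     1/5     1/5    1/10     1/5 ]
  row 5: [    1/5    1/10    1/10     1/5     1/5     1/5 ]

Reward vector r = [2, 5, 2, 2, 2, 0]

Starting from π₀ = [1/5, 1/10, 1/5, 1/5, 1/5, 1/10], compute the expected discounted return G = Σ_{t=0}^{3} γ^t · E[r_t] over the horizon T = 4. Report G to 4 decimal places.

t=0: π = [0.2000, 0.1000, 0.2000, 0.2000, 0.2000, 0.1000], E[r] = 2.1000, γ^t·E[r] = 2.100000, running G = 2.100000
t=1: π = [0.1900, 0.1800, 0.1200, 0.1600, 0.1400, 0.2100], E[r] = 2.1200, γ^t·E[r] = 1.484000, running G = 3.584000
t=2: π = [0.2080, 0.1570, 0.1140, 0.1650, 0.1550, 0.2010], E[r] = 2.0690, γ^t·E[r] = 1.013810, running G = 4.597810
t=3: π = [0.2053, 0.1591, 0.1155, 0.1627, 0.1523, 0.2051], E[r] = 2.0671, γ^t·E[r] = 0.709015, running G = 5.306825

G = 5.3068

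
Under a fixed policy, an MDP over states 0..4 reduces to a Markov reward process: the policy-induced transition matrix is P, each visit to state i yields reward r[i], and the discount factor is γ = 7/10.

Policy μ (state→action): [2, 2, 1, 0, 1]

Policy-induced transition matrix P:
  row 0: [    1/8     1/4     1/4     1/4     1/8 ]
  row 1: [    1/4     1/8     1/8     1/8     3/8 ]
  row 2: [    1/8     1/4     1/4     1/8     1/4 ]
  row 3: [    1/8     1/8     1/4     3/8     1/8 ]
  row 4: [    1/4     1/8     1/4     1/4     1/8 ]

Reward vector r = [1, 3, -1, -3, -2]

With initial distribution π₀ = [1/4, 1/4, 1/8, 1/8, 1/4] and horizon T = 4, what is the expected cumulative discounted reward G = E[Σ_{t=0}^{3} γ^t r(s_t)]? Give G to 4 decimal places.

G = -0.9108

t=0: π = [0.2500, 0.2500, 0.1250, 0.1250, 0.2500], E[r] = 0.0000, γ^t·E[r] = 0.000000, running G = 0.000000
t=1: π = [0.1875, 0.1719, 0.2188, 0.2188, 0.2031], E[r] = -0.5781, γ^t·E[r] = -0.404688, running G = -0.404688
t=2: π = [0.1719, 0.1758, 0.2285, 0.2285, 0.1953], E[r] = -0.6055, γ^t·E[r] = -0.296680, running G = -0.701367
t=3: π = [0.1714, 0.1750, 0.2280, 0.2280, 0.1975], E[r] = -0.6106, γ^t·E[r] = -0.209434, running G = -0.910802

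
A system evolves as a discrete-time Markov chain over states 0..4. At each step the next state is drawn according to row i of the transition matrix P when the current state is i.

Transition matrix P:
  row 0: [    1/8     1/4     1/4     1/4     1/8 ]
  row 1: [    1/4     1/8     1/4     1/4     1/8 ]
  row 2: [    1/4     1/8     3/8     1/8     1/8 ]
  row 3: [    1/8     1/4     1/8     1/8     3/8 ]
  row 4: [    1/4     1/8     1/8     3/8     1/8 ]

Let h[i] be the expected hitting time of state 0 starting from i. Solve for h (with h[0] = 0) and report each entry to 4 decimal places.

First-step conditioning: h[0] = 0; for i ≠ 0, h[i] = 1 + Σ_k P[i][k]·h[k].
  h[1] = 1 + 1/8·h[1] + 1/4·h[2] + 1/4·h[3] + 1/8·h[4]
  h[2] = 1 + 1/8·h[1] + 3/8·h[2] + 1/8·h[3] + 1/8·h[4]
  h[3] = 1 + 1/4·h[1] + 1/8·h[2] + 1/8·h[3] + 3/8·h[4]
  h[4] = 1 + 1/8·h[1] + 1/8·h[2] + 3/8·h[3] + 1/8·h[4]
Solving the 4×4 linear system over states ≠ 0 gives exactly h = [0, 480/107, 472/107, 536/107, 488/107] (h[0] = 0 is the target).

h = [0.0000, 4.4860, 4.4112, 5.0093, 4.5607]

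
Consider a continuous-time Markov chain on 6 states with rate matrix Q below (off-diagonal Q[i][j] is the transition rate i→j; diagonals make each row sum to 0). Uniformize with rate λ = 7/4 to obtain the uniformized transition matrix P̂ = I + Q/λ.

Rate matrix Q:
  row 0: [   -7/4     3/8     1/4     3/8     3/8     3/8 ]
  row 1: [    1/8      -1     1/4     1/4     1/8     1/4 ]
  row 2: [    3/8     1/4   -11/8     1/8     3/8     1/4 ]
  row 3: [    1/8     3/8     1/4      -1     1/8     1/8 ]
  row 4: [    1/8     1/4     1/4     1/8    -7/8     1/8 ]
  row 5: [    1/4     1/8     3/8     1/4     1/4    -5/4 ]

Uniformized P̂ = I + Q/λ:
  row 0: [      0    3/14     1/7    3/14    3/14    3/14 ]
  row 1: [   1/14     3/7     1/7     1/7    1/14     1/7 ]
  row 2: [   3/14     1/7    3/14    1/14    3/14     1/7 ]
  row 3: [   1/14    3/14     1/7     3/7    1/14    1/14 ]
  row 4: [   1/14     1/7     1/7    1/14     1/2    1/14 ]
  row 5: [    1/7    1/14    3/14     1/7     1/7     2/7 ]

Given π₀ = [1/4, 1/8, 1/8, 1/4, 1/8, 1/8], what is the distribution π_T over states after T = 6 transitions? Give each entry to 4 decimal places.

t=0: π = [0.2500, 0.1250, 0.1250, 0.2500, 0.1250, 0.1250]
t=1: π = [0.0804, 0.2054, 0.1607, 0.2143, 0.1875, 0.1518]
t=2: π = [0.0995, 0.2117, 0.1652, 0.1849, 0.1971, 0.1416]
t=3: π = [0.0980, 0.2136, 0.1648, 0.1769, 0.2038, 0.1429]
t=4: π = [0.0982, 0.2133, 0.1648, 0.1741, 0.2065, 0.1431]
t=5: π = [0.0982, 0.2130, 0.1649, 0.1731, 0.2077, 0.1431]
t=6: π = [0.0982, 0.2129, 0.1649, 0.1727, 0.2083, 0.1431]

π = [0.0982, 0.2129, 0.1649, 0.1727, 0.2083, 0.1431]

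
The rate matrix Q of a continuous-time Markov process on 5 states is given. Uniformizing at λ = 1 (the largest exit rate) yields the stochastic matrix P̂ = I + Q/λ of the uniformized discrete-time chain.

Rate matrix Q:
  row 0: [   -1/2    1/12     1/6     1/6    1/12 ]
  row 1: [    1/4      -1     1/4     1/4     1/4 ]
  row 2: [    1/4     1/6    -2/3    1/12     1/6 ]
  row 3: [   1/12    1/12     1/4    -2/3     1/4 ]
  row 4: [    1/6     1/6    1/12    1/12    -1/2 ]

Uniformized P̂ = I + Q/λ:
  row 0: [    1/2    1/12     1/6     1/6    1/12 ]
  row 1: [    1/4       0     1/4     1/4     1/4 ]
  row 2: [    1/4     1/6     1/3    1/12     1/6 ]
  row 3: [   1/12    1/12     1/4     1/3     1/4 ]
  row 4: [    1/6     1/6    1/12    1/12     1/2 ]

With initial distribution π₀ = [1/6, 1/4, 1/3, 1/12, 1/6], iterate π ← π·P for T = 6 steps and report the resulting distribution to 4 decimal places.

t=0: π = [0.1667, 0.2500, 0.3333, 0.0833, 0.1667]
t=1: π = [0.2639, 0.1042, 0.2361, 0.1597, 0.2361]
t=2: π = [0.2697, 0.1140, 0.2083, 0.1626, 0.2454]
t=3: π = [0.2699, 0.1116, 0.2040, 0.1655, 0.2490]
t=4: π = [0.2691, 0.1118, 0.2030, 0.1658, 0.2503]
t=5: π = [0.2688, 0.1118, 0.2028, 0.1658, 0.2508]
t=6: π = [0.2687, 0.1118, 0.2027, 0.1658, 0.2510]

π = [0.2687, 0.1118, 0.2027, 0.1658, 0.2510]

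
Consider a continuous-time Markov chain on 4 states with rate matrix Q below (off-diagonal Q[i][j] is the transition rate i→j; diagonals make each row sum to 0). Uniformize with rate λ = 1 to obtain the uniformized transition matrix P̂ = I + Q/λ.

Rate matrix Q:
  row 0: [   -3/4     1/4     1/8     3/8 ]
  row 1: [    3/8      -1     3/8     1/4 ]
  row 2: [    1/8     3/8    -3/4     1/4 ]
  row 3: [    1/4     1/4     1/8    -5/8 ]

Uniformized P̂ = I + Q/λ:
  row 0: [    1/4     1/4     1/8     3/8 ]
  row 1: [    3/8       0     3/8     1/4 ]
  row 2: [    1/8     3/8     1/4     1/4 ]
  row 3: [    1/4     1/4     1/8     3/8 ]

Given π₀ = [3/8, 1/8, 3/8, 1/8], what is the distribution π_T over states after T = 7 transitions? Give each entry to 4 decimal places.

t=0: π = [0.3750, 0.1250, 0.3750, 0.1250]
t=1: π = [0.2188, 0.2656, 0.2031, 0.3125]
t=2: π = [0.2578, 0.2090, 0.2168, 0.3164]
t=3: π = [0.2490, 0.2249, 0.2043, 0.3218]
t=4: π = [0.2526, 0.2193, 0.2068, 0.3214]
t=5: π = [0.2516, 0.2210, 0.2057, 0.3217]
t=6: π = [0.2519, 0.2205, 0.2060, 0.3217]
t=7: π = [0.2518, 0.2206, 0.2059, 0.3217]

π = [0.2518, 0.2206, 0.2059, 0.3217]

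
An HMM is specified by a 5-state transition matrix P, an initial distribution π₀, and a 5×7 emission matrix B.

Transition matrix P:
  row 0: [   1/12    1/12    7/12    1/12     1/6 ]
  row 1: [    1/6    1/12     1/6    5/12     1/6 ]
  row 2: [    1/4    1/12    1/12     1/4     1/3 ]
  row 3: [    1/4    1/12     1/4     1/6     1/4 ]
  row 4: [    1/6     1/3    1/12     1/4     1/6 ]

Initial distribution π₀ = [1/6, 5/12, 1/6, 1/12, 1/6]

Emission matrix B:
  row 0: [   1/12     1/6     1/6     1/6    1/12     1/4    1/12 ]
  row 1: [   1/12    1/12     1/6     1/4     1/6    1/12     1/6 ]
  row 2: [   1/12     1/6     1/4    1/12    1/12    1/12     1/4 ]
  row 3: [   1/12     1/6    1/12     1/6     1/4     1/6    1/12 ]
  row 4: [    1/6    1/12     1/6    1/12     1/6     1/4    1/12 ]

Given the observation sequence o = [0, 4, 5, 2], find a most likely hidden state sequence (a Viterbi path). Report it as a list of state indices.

t=0: δ = [1.389e-02, 3.472e-02, 1.389e-02, 6.944e-03, 2.778e-02]  (obs o_0=0)
t=1: δ = [4.823e-04, 1.543e-03, 6.752e-04, 3.617e-03, 9.645e-04]  ψ = [1, 4, 0, 1, 1]  (obs o_1=4)
t=2: δ = [2.261e-04, 2.679e-05, 7.535e-05, 1.072e-04, 2.261e-04]  ψ = [3, 4, 3, 1, 3]  (obs o_2=5)
t=3: δ = [6.279e-06, 1.256e-05, 3.297e-05, 4.710e-06, 6.279e-06]  ψ = [4, 4, 0, 4, 0]  (obs o_3=2)
backtrack: best end state = 2; path = [1, 3, 0, 2]

path = [1, 3, 0, 2]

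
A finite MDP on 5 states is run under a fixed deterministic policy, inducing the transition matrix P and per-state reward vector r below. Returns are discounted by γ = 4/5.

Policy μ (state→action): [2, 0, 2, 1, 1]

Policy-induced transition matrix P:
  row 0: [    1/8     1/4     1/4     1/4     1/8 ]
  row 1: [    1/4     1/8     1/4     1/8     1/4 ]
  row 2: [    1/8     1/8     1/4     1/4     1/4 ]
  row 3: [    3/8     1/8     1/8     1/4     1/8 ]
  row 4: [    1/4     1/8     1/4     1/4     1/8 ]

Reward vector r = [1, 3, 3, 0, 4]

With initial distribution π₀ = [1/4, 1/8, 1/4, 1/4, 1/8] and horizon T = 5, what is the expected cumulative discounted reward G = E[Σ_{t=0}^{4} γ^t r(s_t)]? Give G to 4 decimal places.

G = 6.6732

t=0: π = [0.2500, 0.1250, 0.2500, 0.2500, 0.1250], E[r] = 1.8750, γ^t·E[r] = 1.875000, running G = 1.875000
t=1: π = [0.2188, 0.1563, 0.2188, 0.2344, 0.1719], E[r] = 2.0313, γ^t·E[r] = 1.625000, running G = 3.500000
t=2: π = [0.2246, 0.1523, 0.2207, 0.2305, 0.1719], E[r] = 2.0313, γ^t·E[r] = 1.300000, running G = 4.800000
t=3: π = [0.2231, 0.1531, 0.2212, 0.2310, 0.1716], E[r] = 2.0325, γ^t·E[r] = 1.040625, running G = 5.840625
t=4: π = [0.2233, 0.1529, 0.2211, 0.2309, 0.1718], E[r] = 2.0325, γ^t·E[r] = 0.832525, running G = 6.673150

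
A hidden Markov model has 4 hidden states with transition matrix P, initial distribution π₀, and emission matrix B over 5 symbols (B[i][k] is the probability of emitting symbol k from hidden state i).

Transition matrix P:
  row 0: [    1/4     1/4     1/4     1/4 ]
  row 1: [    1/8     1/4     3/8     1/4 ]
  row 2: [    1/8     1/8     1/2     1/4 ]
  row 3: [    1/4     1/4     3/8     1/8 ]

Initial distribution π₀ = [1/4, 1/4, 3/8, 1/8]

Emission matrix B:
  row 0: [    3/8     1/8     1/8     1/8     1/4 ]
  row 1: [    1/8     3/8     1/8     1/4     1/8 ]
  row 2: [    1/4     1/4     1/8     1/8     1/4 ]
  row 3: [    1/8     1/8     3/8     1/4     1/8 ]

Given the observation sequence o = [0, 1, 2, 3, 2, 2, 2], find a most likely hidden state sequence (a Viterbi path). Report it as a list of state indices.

path = [2, 2, 3, 1, 3, 2, 3]

t=0: δ = [9.375e-02, 3.125e-02, 9.375e-02, 1.562e-02]  (obs o_0=0)
t=1: δ = [2.930e-03, 8.789e-03, 1.172e-02, 2.930e-03]  ψ = [0, 0, 2, 0]  (obs o_1=1)
t=2: δ = [1.831e-04, 2.747e-04, 7.324e-04, 1.099e-03]  ψ = [2, 1, 2, 2]  (obs o_2=2)
t=3: δ = [3.433e-05, 6.866e-05, 5.150e-05, 4.578e-05]  ψ = [3, 3, 3, 2]  (obs o_3=3)
t=4: δ = [1.431e-06, 2.146e-06, 3.219e-06, 6.437e-06]  ψ = [3, 1, 1, 1]  (obs o_4=2)
t=5: δ = [2.012e-07, 2.012e-07, 3.017e-07, 3.017e-07]  ψ = [3, 3, 3, 2]  (obs o_5=2)
t=6: δ = [9.430e-09, 9.430e-09, 1.886e-08, 2.829e-08]  ψ = [3, 3, 2, 2]  (obs o_6=2)
backtrack: best end state = 3; path = [2, 2, 3, 1, 3, 2, 3]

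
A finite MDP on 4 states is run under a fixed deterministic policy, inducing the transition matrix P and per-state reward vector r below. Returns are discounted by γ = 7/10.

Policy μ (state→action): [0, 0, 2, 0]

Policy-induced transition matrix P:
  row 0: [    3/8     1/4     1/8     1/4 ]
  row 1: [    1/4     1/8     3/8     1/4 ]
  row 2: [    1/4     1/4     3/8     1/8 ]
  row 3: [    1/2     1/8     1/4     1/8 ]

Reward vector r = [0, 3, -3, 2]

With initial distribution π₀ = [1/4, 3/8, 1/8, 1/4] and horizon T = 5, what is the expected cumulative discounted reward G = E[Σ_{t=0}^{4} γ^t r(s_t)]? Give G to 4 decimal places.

G = 1.5133

t=0: π = [0.2500, 0.3750, 0.1250, 0.2500], E[r] = 1.2500, γ^t·E[r] = 1.250000, running G = 1.250000
t=1: π = [0.3438, 0.1719, 0.2813, 0.2031], E[r] = 0.0781, γ^t·E[r] = 0.054688, running G = 1.304688
t=2: π = [0.3438, 0.2031, 0.2637, 0.1895], E[r] = 0.1973, γ^t·E[r] = 0.096660, running G = 1.401348
t=3: π = [0.3403, 0.2009, 0.2654, 0.1934], E[r] = 0.1934, γ^t·E[r] = 0.066322, running G = 1.467670
t=4: π = [0.3409, 0.2007, 0.2657, 0.1927], E[r] = 0.1902, γ^t·E[r] = 0.045671, running G = 1.513341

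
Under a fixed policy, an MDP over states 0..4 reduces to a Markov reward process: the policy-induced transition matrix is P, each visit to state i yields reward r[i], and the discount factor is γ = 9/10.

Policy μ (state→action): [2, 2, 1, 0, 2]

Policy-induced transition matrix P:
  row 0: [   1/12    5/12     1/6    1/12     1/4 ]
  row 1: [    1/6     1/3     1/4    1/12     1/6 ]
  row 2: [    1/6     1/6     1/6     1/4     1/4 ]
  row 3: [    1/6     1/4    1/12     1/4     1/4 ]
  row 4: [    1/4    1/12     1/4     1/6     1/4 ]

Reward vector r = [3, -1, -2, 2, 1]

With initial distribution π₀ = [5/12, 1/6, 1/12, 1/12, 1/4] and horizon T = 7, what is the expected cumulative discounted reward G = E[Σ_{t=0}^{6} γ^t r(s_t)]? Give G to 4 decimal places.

G = 3.0247

t=0: π = [0.4167, 0.1667, 0.0833, 0.0833, 0.2500], E[r] = 1.3333, γ^t·E[r] = 1.333333, running G = 1.333333
t=1: π = [0.1528, 0.2847, 0.1944, 0.1319, 0.2361], E[r] = 0.2847, γ^t·E[r] = 0.256250, running G = 1.589583
t=2: π = [0.1736, 0.2436, 0.1991, 0.1574, 0.2263], E[r] = 0.4201, γ^t·E[r] = 0.340313, running G = 1.929896
t=3: π = [0.1711, 0.2449, 0.1927, 0.1616, 0.2297], E[r] = 0.4357, γ^t·E[r] = 0.317637, running G = 2.247533
t=4: π = [0.1716, 0.2446, 0.1928, 0.1615, 0.2296], E[r] = 0.4372, γ^t·E[r] = 0.286859, running G = 2.534392
t=5: π = [0.1715, 0.2446, 0.1927, 0.1615, 0.2296], E[r] = 0.4371, γ^t·E[r] = 0.258083, running G = 2.792474
t=6: π = [0.1715, 0.2446, 0.1927, 0.1615, 0.2296], E[r] = 0.4371, γ^t·E[r] = 0.232269, running G = 3.024744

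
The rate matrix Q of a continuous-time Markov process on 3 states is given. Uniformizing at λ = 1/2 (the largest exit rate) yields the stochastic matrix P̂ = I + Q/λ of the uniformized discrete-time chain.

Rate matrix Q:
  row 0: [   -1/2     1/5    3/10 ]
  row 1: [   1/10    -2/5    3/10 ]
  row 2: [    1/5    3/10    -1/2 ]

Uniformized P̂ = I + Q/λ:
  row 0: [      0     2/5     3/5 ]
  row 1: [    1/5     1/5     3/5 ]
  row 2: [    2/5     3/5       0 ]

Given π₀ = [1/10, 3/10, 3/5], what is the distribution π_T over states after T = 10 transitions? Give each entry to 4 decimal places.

t=0: π = [0.1000, 0.3000, 0.6000]
t=1: π = [0.3000, 0.4600, 0.2400]
t=2: π = [0.1880, 0.3560, 0.4560]
t=3: π = [0.2536, 0.4200, 0.3264]
t=4: π = [0.2146, 0.3813, 0.4042]
t=5: π = [0.2379, 0.4046, 0.3575]
t=6: π = [0.2239, 0.3906, 0.3855]
t=7: π = [0.2323, 0.3990, 0.3687]
t=8: π = [0.2273, 0.3939, 0.3788]
t=9: π = [0.2303, 0.3970, 0.3727]
t=10: π = [0.2285, 0.3952, 0.3764]

π = [0.2285, 0.3952, 0.3764]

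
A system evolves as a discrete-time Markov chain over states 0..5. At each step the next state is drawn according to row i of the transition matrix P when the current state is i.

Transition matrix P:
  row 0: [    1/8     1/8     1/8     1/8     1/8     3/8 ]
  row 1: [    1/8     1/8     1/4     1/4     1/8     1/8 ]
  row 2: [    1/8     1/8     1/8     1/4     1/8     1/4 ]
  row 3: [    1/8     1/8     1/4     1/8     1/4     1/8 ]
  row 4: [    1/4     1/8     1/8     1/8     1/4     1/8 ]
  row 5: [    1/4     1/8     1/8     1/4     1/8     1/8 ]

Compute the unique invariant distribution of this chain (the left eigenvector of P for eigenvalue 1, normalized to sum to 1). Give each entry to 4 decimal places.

π = [0.1696, 0.1250, 0.1637, 0.1846, 0.1692, 0.1879]

Balance equations π_j = Σ_i π_i·P[i][j]:
  π_0 = 1/8·π_0 + 1/8·π_1 + 1/8·π_2 + 1/8·π_3 + 1/4·π_4 + 1/4·π_5
  π_1 = 1/8·π_0 + 1/8·π_1 + 1/8·π_2 + 1/8·π_3 + 1/8·π_4 + 1/8·π_5
  π_2 = 1/8·π_0 + 1/4·π_1 + 1/8·π_2 + 1/4·π_3 + 1/8·π_4 + 1/8·π_5
  π_3 = 1/8·π_0 + 1/4·π_1 + 1/4·π_2 + 1/8·π_3 + 1/8·π_4 + 1/4·π_5
  π_4 = 1/8·π_0 + 1/8·π_1 + 1/8·π_2 + 1/4·π_3 + 1/4·π_4 + 1/8·π_5
  normalize: π_0 + π_1 + π_2 + π_3 + π_4 + π_5 = 1
Solving the linear system gives exactly π = [257/1515, 1/8, 248/1515, 2237/12120, 2051/12120, 759/4040].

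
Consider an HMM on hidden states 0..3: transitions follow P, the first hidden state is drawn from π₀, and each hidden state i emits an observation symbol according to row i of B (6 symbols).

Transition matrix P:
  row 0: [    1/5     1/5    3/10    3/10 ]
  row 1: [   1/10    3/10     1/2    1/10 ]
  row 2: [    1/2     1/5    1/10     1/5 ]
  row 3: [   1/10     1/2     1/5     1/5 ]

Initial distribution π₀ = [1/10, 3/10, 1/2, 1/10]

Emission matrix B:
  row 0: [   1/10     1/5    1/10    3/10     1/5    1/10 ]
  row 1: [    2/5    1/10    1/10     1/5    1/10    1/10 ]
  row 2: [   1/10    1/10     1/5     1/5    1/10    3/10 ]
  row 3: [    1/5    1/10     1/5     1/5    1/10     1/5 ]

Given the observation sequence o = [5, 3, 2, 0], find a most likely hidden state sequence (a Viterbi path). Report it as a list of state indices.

t=0: δ = [1.000e-02, 3.000e-02, 1.500e-01, 2.000e-02]  (obs o_0=5)
t=1: δ = [2.250e-02, 6.000e-03, 3.000e-03, 6.000e-03]  ψ = [2, 2, 1, 2]  (obs o_1=3)
t=2: δ = [4.500e-04, 4.500e-04, 1.350e-03, 1.350e-03]  ψ = [0, 0, 0, 0]  (obs o_2=2)
t=3: δ = [6.750e-05, 2.700e-04, 2.700e-05, 5.400e-05]  ψ = [2, 3, 3, 2]  (obs o_3=0)
backtrack: best end state = 1; path = [2, 0, 3, 1]

path = [2, 0, 3, 1]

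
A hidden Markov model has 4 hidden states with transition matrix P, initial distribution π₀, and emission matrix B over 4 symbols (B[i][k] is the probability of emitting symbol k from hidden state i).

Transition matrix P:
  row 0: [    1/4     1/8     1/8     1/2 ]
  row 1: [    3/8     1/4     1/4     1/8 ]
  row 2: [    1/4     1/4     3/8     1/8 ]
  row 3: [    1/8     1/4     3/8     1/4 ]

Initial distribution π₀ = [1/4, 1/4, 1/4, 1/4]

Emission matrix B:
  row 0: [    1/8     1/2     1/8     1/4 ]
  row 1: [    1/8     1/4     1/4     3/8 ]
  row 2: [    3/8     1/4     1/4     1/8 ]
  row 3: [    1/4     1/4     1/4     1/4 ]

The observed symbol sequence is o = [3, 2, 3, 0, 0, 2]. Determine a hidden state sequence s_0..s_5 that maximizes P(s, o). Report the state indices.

path = [1, 0, 3, 2, 2, 2]

t=0: δ = [6.250e-02, 9.375e-02, 3.125e-02, 6.250e-02]  (obs o_0=3)
t=1: δ = [4.395e-03, 5.859e-03, 5.859e-03, 7.812e-03]  ψ = [1, 1, 1, 0]  (obs o_1=2)
t=2: δ = [5.493e-04, 7.324e-04, 3.662e-04, 5.493e-04]  ψ = [1, 3, 3, 0]  (obs o_2=3)
t=3: δ = [3.433e-05, 2.289e-05, 7.725e-05, 6.866e-05]  ψ = [1, 1, 3, 0]  (obs o_3=0)
t=4: δ = [2.414e-06, 2.414e-06, 1.086e-05, 4.292e-06]  ψ = [2, 2, 2, 0]  (obs o_4=0)
t=5: δ = [3.395e-07, 6.789e-07, 1.018e-06, 3.395e-07]  ψ = [2, 2, 2, 2]  (obs o_5=2)
backtrack: best end state = 2; path = [1, 0, 3, 2, 2, 2]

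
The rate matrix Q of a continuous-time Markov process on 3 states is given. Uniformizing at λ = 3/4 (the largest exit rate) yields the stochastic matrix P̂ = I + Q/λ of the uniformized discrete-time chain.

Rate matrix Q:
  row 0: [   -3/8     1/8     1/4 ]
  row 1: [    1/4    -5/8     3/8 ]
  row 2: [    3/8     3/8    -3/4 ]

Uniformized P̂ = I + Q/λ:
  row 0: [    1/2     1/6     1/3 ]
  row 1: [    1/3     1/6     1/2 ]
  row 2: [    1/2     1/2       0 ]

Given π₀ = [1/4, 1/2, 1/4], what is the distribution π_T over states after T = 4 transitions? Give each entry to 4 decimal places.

t=0: π = [0.2500, 0.5000, 0.2500]
t=1: π = [0.4167, 0.2500, 0.3333]
t=2: π = [0.4583, 0.2778, 0.2639]
t=3: π = [0.4537, 0.2546, 0.2917]
t=4: π = [0.4576, 0.2639, 0.2785]

π = [0.4576, 0.2639, 0.2785]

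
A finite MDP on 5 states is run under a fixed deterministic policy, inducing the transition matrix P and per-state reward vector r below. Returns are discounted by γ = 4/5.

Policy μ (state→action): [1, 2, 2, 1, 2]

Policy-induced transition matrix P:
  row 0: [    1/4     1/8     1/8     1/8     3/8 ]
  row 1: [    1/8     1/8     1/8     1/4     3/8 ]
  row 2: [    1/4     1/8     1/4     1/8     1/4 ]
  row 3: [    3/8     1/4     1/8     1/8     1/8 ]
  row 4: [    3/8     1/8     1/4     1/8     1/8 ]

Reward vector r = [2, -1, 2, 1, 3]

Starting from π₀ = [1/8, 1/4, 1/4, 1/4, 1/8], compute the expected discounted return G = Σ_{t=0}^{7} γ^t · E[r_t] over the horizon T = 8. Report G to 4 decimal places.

G = 6.3909

t=0: π = [0.1250, 0.2500, 0.2500, 0.2500, 0.1250], E[r] = 1.1250, γ^t·E[r] = 1.125000, running G = 1.125000
t=1: π = [0.2656, 0.1563, 0.1719, 0.1563, 0.2500], E[r] = 1.6250, γ^t·E[r] = 1.300000, running G = 2.425000
t=2: π = [0.2813, 0.1445, 0.1777, 0.1445, 0.2520], E[r] = 1.6738, γ^t·E[r] = 1.071250, running G = 3.496250
t=3: π = [0.2815, 0.1431, 0.1787, 0.1431, 0.2537], E[r] = 1.6814, γ^t·E[r] = 0.860875, running G = 4.357125
t=4: π = [0.2817, 0.1429, 0.1790, 0.1429, 0.2535], E[r] = 1.6819, γ^t·E[r] = 0.688925, running G = 5.046050
t=5: π = [0.2817, 0.1429, 0.1791, 0.1429, 0.2535], E[r] = 1.6821, γ^t·E[r] = 0.551186, running G = 5.597236
t=6: π = [0.2817, 0.1429, 0.1791, 0.1429, 0.2535], E[r] = 1.6821, γ^t·E[r] = 0.440950, running G = 6.038186
t=7: π = [0.2817, 0.1429, 0.1791, 0.1429, 0.2535], E[r] = 1.6821, γ^t·E[r] = 0.352760, running G = 6.390946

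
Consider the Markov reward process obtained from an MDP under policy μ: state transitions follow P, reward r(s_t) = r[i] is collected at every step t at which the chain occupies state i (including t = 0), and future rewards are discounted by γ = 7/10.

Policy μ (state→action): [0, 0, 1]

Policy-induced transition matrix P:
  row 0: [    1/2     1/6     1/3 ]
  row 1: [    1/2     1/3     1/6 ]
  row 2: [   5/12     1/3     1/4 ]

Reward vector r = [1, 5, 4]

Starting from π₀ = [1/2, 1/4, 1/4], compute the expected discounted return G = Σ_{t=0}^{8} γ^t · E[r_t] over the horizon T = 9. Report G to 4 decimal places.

G = 8.9470

t=0: π = [0.5000, 0.2500, 0.2500], E[r] = 2.7500, γ^t·E[r] = 2.750000, running G = 2.750000
t=1: π = [0.4792, 0.2500, 0.2708], E[r] = 2.8125, γ^t·E[r] = 1.968750, running G = 4.718750
t=2: π = [0.4774, 0.2535, 0.2691], E[r] = 2.8212, γ^t·E[r] = 1.382378, running G = 6.101128
t=3: π = [0.4776, 0.2538, 0.2687], E[r] = 2.8210, γ^t·E[r] = 0.967615, running G = 7.068744
t=4: π = [0.4776, 0.2537, 0.2687], E[r] = 2.8209, γ^t·E[r] = 0.677299, running G = 7.746043
t=5: π = [0.4776, 0.2537, 0.2687], E[r] = 2.8209, γ^t·E[r] = 0.474108, running G = 8.220150
t=6: π = [0.4776, 0.2537, 0.2687], E[r] = 2.8209, γ^t·E[r] = 0.331876, running G = 8.552026
t=7: π = [0.4776, 0.2537, 0.2687], E[r] = 2.8209, γ^t·E[r] = 0.232313, running G = 8.784339
t=8: π = [0.4776, 0.2537, 0.2687], E[r] = 2.8209, γ^t·E[r] = 0.162619, running G = 8.946958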